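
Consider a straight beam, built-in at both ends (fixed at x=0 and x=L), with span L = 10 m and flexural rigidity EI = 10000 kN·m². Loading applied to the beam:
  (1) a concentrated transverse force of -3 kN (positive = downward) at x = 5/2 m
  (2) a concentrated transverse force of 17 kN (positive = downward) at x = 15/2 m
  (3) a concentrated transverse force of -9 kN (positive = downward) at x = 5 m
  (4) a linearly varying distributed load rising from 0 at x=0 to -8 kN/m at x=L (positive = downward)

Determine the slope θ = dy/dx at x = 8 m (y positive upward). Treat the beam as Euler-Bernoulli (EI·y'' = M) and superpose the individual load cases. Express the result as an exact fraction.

Load 1 — point force P=-3 kN at a=5/2 m (b=L-a=15/2):
  θ_1 = Pa²(L-x)(2bL-(3b+a)(L-x))/(2L³EI)  [x>a] = (-3)·(5/2)²·(10-8)·(2·(15/2)·10-(3·(15/2)+(5/2))·(10-8))/(2·10³·10000) = -3/16000 rad
Load 2 — point force P=17 kN at a=15/2 m (b=L-a=5/2):
  θ_2 = Pa²(L-x)(2bL-(3b+a)(L-x))/(2L³EI)  [x>a] = 17·(15/2)²·(10-8)·(2·(5/2)·10-(3·(5/2)+(15/2))·(10-8))/(2·10³·10000) = 153/80000 rad
Load 3 — point force P=-9 kN at a=5 m (b=L-a=5):
  θ_3 = Pa²(L-x)(2bL-(3b+a)(L-x))/(2L³EI)  [x>a] = (-9)·5²·(10-8)·(2·5·10-(3·5+5)·(10-8))/(2·10³·10000) = -27/20000 rad
Load 4 — triangular load w₀=-8 kN/m (0→w₀ over full span):
  θ_4 = -w₀(2x(L-x)(L-2x)(x+2L)+x²(L-x)²)/(120LEI) = -(-8)·(2·8·(10-8)·(10-2·8)·(8+2·10)+8²·(10-8)²)/(120·10·10000) = -32/9375 rad
Superposition: θ = Σ θ_i = -1823/600000 rad ≈ -0.003038 rad

θ(8) = -1823/600000 rad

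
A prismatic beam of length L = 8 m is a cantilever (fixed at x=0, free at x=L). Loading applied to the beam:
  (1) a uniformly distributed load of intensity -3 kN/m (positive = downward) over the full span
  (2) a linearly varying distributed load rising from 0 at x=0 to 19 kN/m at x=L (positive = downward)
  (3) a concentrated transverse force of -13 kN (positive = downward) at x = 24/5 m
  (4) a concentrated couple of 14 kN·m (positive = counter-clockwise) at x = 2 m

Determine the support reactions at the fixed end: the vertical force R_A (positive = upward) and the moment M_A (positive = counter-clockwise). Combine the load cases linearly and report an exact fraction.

R_A = 39 kN, M_A = 3494/15 kN·m

Load 1 — uniform load w=-3 kN/m over full span:
  R_A = wL = (-3)·8 = -24 kN
  M_A = wL²/2 = (-3)·8²/2 = -96 kN·m
Load 2 — triangular load w₀=19 kN/m (0→w₀ over full span):
  R_A = w₀L/2 = 19·8/2 = 76 kN
  M_A = w₀L²/3 = 19·8²/3 = 1216/3 kN·m
Load 3 — point force P=-13 kN at a=24/5 m (b=L-a=16/5):
  R_A = P = (-13) = -13 kN
  M_A = Pa = (-13)·(24/5) = -312/5 kN·m
Load 4 — applied couple M₀=14 kN·m at a=2 m (b=L-a=6):
  R_A = 0 kN
  M_A = -M₀ = -14 kN·m
Superposition: R_A = 39 kN, M_A = 3494/15 kN·m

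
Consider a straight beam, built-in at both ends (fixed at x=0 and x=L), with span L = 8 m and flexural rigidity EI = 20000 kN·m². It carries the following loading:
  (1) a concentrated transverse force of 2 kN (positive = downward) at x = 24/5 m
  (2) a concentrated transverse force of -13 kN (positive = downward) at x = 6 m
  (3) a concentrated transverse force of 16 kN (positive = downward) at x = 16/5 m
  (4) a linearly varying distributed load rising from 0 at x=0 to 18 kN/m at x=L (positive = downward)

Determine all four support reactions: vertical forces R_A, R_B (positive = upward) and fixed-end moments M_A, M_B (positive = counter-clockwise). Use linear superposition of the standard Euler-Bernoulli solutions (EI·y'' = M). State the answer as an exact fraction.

R_A = 122563/4000 kN, M_A = 53493/1000 kN·m, R_B = 185437/4000 kN, M_B = -57567/1000 kN·m

Load 1 — point force P=2 kN at a=24/5 m (b=L-a=16/5):
  R_A = Pb²(3a+b)/L³ = 2·(16/5)²·(3·(24/5)+(16/5))/8³ = 88/125 kN
  M_A = Pab²/L² = 2·(24/5)·(16/5)²/8² = 192/125 kN·m
  R_B = Pa²(a+3b)/L³ = 2·(24/5)²·((24/5)+3·(16/5))/8³ = 162/125 kN
  M_B = -Pa²b/L² = -2·(24/5)²·(16/5)/8² = -288/125 kN·m
Load 2 — point force P=-13 kN at a=6 m (b=L-a=2):
  R_A = Pb²(3a+b)/L³ = (-13)·2²·(3·6+2)/8³ = -65/32 kN
  M_A = Pab²/L² = (-13)·6·2²/8² = -39/8 kN·m
  R_B = Pa²(a+3b)/L³ = (-13)·6²·(6+3·2)/8³ = -351/32 kN
  M_B = -Pa²b/L² = -(-13)·6²·2/8² = 117/8 kN·m
Load 3 — point force P=16 kN at a=16/5 m (b=L-a=24/5):
  R_A = Pb²(3a+b)/L³ = 16·(24/5)²·(3·(16/5)+(24/5))/8³ = 1296/125 kN
  M_A = Pab²/L² = 16·(16/5)·(24/5)²/8² = 2304/125 kN·m
  R_B = Pa²(a+3b)/L³ = 16·(16/5)²·((16/5)+3·(24/5))/8³ = 704/125 kN
  M_B = -Pa²b/L² = -16·(16/5)²·(24/5)/8² = -1536/125 kN·m
Load 4 — triangular load w₀=18 kN/m (0→w₀ over full span):
  R_A = 3w₀L/20 = 3·18·8/20 = 108/5 kN
  M_A = w₀L²/30 = 18·8²/30 = 192/5 kN·m
  R_B = 7w₀L/20 = 7·18·8/20 = 252/5 kN
  M_B = -w₀L²/20 = -18·8²/20 = -288/5 kN·m
Superposition: R_A = 122563/4000 kN, M_A = 53493/1000 kN·m, R_B = 185437/4000 kN, M_B = -57567/1000 kN·m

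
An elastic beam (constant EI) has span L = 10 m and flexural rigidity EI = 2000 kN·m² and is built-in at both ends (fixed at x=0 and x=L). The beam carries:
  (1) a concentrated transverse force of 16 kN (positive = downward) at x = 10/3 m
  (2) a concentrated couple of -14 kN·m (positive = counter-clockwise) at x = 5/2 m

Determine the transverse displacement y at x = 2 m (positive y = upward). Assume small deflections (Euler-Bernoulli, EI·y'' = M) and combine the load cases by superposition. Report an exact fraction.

y(2) = -63107/3240000 m

Load 1 — point force P=16 kN at a=10/3 m (b=L-a=20/3):
  y_1 = -Pb²x²(3aL-(3a+b)x)/(6L³EI)  [x≤a] = -16·(20/3)²·2²·(3·(10/3)·10-(3·(10/3)+(20/3))·2)/(6·10³·2000) = -32/2025 m
Load 2 — applied couple M₀=-14 kN·m at a=5/2 m (b=L-a=15/2):
  y_2 = (R_Ax³/6 - M_Ax²/2)/EI  [x≤a] with R_A=-63/40, M_A=21/8 = ((-63/40)·2³/6 - (21/8)·2²/2)/2000 = -147/40000 m
Superposition: y = Σ y_i = -63107/3240000 m ≈ -0.019477 m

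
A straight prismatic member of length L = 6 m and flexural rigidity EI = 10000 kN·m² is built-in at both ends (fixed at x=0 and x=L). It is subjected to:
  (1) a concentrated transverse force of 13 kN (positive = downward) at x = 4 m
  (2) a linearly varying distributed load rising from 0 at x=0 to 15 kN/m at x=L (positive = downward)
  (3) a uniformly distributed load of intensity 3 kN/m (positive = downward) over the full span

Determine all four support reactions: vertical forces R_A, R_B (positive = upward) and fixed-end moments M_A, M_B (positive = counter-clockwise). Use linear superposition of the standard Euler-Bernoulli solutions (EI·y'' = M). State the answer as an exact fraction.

R_A = 1397/54 kN, M_A = 295/9 kN·m, R_B = 2707/54 kN, M_B = -428/9 kN·m

Load 1 — point force P=13 kN at a=4 m (b=L-a=2):
  R_A = Pb²(3a+b)/L³ = 13·2²·(3·4+2)/6³ = 91/27 kN
  M_A = Pab²/L² = 13·4·2²/6² = 52/9 kN·m
  R_B = Pa²(a+3b)/L³ = 13·4²·(4+3·2)/6³ = 260/27 kN
  M_B = -Pa²b/L² = -13·4²·2/6² = -104/9 kN·m
Load 2 — triangular load w₀=15 kN/m (0→w₀ over full span):
  R_A = 3w₀L/20 = 3·15·6/20 = 27/2 kN
  M_A = w₀L²/30 = 15·6²/30 = 18 kN·m
  R_B = 7w₀L/20 = 7·15·6/20 = 63/2 kN
  M_B = -w₀L²/20 = -15·6²/20 = -27 kN·m
Load 3 — uniform load w=3 kN/m over full span:
  R_A = wL/2 = 3·6/2 = 9 kN
  M_A = wL²/12 = 3·6²/12 = 9 kN·m
  R_B = wL/2 = 3·6/2 = 9 kN
  M_B = -wL²/12 = -3·6²/12 = -9 kN·m
Superposition: R_A = 1397/54 kN, M_A = 295/9 kN·m, R_B = 2707/54 kN, M_B = -428/9 kN·m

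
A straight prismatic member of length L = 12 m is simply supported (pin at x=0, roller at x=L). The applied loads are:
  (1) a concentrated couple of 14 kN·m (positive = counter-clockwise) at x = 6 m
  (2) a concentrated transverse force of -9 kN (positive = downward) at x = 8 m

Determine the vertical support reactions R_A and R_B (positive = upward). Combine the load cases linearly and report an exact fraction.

Load 1 — applied couple M₀=14 kN·m at a=6 m (b=L-a=6):
  R_A = M₀/L = 14/12 = 7/6 kN
  R_B = -M₀/L = -14/12 = -7/6 kN
Load 2 — point force P=-9 kN at a=8 m (b=L-a=4):
  R_A = Pb/L = (-9)·4/12 = -3 kN
  R_B = Pa/L = (-9)·8/12 = -6 kN
Superposition: R_A = -11/6 kN, R_B = -43/6 kN

R_A = -11/6 kN, R_B = -43/6 kN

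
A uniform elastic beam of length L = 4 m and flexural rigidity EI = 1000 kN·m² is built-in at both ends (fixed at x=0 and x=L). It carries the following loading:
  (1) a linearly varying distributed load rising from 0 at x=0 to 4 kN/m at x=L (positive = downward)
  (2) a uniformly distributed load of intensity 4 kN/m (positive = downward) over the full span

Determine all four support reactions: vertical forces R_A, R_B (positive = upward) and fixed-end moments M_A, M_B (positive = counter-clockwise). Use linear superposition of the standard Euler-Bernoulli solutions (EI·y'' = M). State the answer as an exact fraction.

Load 1 — triangular load w₀=4 kN/m (0→w₀ over full span):
  R_A = 3w₀L/20 = 3·4·4/20 = 12/5 kN
  M_A = w₀L²/30 = 4·4²/30 = 32/15 kN·m
  R_B = 7w₀L/20 = 7·4·4/20 = 28/5 kN
  M_B = -w₀L²/20 = -4·4²/20 = -16/5 kN·m
Load 2 — uniform load w=4 kN/m over full span:
  R_A = wL/2 = 4·4/2 = 8 kN
  M_A = wL²/12 = 4·4²/12 = 16/3 kN·m
  R_B = wL/2 = 4·4/2 = 8 kN
  M_B = -wL²/12 = -4·4²/12 = -16/3 kN·m
Superposition: R_A = 52/5 kN, M_A = 112/15 kN·m, R_B = 68/5 kN, M_B = -128/15 kN·m

R_A = 52/5 kN, M_A = 112/15 kN·m, R_B = 68/5 kN, M_B = -128/15 kN·m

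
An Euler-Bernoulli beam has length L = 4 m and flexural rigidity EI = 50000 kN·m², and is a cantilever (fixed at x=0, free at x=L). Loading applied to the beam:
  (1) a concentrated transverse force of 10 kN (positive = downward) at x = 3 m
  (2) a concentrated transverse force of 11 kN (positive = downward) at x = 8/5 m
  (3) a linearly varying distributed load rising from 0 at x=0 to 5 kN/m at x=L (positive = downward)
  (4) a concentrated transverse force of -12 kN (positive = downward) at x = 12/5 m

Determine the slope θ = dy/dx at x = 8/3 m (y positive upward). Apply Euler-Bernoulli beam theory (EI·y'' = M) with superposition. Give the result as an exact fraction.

θ(8/3) = -23599/18984375 rad

Load 1 — point force P=10 kN at a=3 m (b=L-a=1):
  θ_1 = -Px(2a-x)/(2EI)  [x≤a] = -10·(8/3)·(2·3-(8/3))/(2·50000) = -1/1125 rad
Load 2 — point force P=11 kN at a=8/5 m (b=L-a=12/5):
  θ_2 = -Pa²/(2EI)  [x>a] = -11·(8/5)²/(2·50000) = -22/78125 rad
Load 3 — triangular load w₀=5 kN/m (0→w₀ over full span):
  θ_3 = (w₀Lx²/4-w₀L²x/3-w₀x⁴/(24L))/EI = (5·4·(8/3)²/4-5·4²·(8/3)/3-5·(8/3)⁴/(24·4))/50000 = -116/151875 rad
Load 4 — point force P=-12 kN at a=12/5 m (b=L-a=8/5):
  θ_4 = -Pa²/(2EI)  [x>a] = -(-12)·(12/5)²/(2·50000) = 54/78125 rad
Superposition: θ = Σ θ_i = -23599/18984375 rad ≈ -0.001243 rad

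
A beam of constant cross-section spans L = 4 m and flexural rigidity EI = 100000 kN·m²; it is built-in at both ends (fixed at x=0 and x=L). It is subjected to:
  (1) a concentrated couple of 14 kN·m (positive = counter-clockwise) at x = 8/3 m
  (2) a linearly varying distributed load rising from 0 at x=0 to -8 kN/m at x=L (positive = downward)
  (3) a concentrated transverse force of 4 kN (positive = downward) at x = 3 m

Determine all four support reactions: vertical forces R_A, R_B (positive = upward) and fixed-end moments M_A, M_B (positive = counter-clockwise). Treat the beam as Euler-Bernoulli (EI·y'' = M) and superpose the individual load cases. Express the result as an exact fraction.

R_A = 59/120 kN, M_A = 23/20 kN·m, R_B = -1499/120 kN, M_B = 83/20 kN·m

Load 1 — applied couple M₀=14 kN·m at a=8/3 m (b=L-a=4/3):
  R_A = 6M₀ab/L³ = 6·14·(8/3)·(4/3)/4³ = 14/3 kN
  M_A = M₀b(2a-b)/L² = 14·(4/3)·(2·(8/3)-(4/3))/4² = 14/3 kN·m
  R_B = -6M₀ab/L³ = -6·14·(8/3)·(4/3)/4³ = -14/3 kN
  M_B = M₀a(2b-a)/L² = 14·(8/3)·(2·(4/3)-(8/3))/4² = 0 kN·m
Load 2 — triangular load w₀=-8 kN/m (0→w₀ over full span):
  R_A = 3w₀L/20 = 3·(-8)·4/20 = -24/5 kN
  M_A = w₀L²/30 = (-8)·4²/30 = -64/15 kN·m
  R_B = 7w₀L/20 = 7·(-8)·4/20 = -56/5 kN
  M_B = -w₀L²/20 = -(-8)·4²/20 = 32/5 kN·m
Load 3 — point force P=4 kN at a=3 m (b=L-a=1):
  R_A = Pb²(3a+b)/L³ = 4·1²·(3·3+1)/4³ = 5/8 kN
  M_A = Pab²/L² = 4·3·1²/4² = 3/4 kN·m
  R_B = Pa²(a+3b)/L³ = 4·3²·(3+3·1)/4³ = 27/8 kN
  M_B = -Pa²b/L² = -4·3²·1/4² = -9/4 kN·m
Superposition: R_A = 59/120 kN, M_A = 23/20 kN·m, R_B = -1499/120 kN, M_B = 83/20 kN·m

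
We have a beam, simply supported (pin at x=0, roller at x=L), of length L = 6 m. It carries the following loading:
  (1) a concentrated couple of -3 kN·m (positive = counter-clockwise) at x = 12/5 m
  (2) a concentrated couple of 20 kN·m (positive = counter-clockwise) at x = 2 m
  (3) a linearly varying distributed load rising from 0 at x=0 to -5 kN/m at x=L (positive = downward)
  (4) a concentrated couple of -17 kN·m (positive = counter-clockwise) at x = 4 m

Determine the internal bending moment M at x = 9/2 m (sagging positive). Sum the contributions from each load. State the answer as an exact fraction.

M(9/2) = -315/32 kN·m

Load 1 — applied couple M₀=-3 kN·m at a=12/5 m (b=L-a=18/5):
  M_1 = M₀x/L - M₀  [x>a] = (-3)·(9/2)/6 - (-3) = 3/4 kN·m
Load 2 — applied couple M₀=20 kN·m at a=2 m (b=L-a=4):
  M_2 = M₀x/L - M₀  [x>a] = 20·(9/2)/6 - 20 = -5 kN·m
Load 3 — triangular load w₀=-5 kN/m (0→w₀ over full span):
  M_3 = w₀Lx/6 - w₀x³/(6L) = (-5)·6·(9/2)/6 - (-5)·(9/2)³/(6·6) = -315/32 kN·m
Load 4 — applied couple M₀=-17 kN·m at a=4 m (b=L-a=2):
  M_4 = M₀x/L - M₀  [x>a] = (-17)·(9/2)/6 - (-17) = 17/4 kN·m
Superposition: M = Σ M_i = -315/32 kN·m ≈ -9.843750 kN·m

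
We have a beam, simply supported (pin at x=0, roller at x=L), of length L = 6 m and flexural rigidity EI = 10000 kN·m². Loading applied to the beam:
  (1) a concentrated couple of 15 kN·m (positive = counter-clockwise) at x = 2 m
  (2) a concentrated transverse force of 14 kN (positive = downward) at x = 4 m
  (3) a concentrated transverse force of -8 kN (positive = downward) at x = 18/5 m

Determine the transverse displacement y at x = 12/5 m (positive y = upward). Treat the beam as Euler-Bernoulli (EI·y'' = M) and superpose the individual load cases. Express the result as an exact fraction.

Load 1 — applied couple M₀=15 kN·m at a=2 m (b=L-a=4):
  y_1 = (M₀x³/(6L)-M₀(x-a)²/2+C₁x)/EI  [x>a] with C₁=M₀(3b²-L²)/(6L)=5 = (15·(12/5)³/(6·6)-15·((12/5)-2)²/2+5·(12/5))/10000 = 207/125000 m
Load 2 — point force P=14 kN at a=4 m (b=L-a=2):
  y_2 = -Pbx(L²-b²-x²)/(6LEI)  [x≤a] = -14·2·(12/5)·(6²-2²-(12/5)²)/(6·6·10000) = -1148/234375 m
Load 3 — point force P=-8 kN at a=18/5 m (b=L-a=12/5):
  y_3 = -Pbx(L²-b²-x²)/(6LEI)  [x≤a] = -(-8)·(12/5)·(12/5)·(6²-(12/5)²-(12/5)²)/(6·6·10000) = 1224/390625 m
Superposition: y = Σ y_i = -1019/9375000 m ≈ -0.000109 m

y(12/5) = -1019/9375000 m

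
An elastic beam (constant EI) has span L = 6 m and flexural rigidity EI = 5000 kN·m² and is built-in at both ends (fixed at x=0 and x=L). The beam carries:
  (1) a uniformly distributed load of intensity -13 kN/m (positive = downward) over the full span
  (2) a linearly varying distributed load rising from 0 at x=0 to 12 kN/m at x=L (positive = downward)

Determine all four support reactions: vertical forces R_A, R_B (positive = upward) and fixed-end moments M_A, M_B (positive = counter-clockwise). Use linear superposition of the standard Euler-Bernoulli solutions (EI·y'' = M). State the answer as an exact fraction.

R_A = -141/5 kN, M_A = -123/5 kN·m, R_B = -69/5 kN, M_B = 87/5 kN·m

Load 1 — uniform load w=-13 kN/m over full span:
  R_A = wL/2 = (-13)·6/2 = -39 kN
  M_A = wL²/12 = (-13)·6²/12 = -39 kN·m
  R_B = wL/2 = (-13)·6/2 = -39 kN
  M_B = -wL²/12 = -(-13)·6²/12 = 39 kN·m
Load 2 — triangular load w₀=12 kN/m (0→w₀ over full span):
  R_A = 3w₀L/20 = 3·12·6/20 = 54/5 kN
  M_A = w₀L²/30 = 12·6²/30 = 72/5 kN·m
  R_B = 7w₀L/20 = 7·12·6/20 = 126/5 kN
  M_B = -w₀L²/20 = -12·6²/20 = -108/5 kN·m
Superposition: R_A = -141/5 kN, M_A = -123/5 kN·m, R_B = -69/5 kN, M_B = 87/5 kN·m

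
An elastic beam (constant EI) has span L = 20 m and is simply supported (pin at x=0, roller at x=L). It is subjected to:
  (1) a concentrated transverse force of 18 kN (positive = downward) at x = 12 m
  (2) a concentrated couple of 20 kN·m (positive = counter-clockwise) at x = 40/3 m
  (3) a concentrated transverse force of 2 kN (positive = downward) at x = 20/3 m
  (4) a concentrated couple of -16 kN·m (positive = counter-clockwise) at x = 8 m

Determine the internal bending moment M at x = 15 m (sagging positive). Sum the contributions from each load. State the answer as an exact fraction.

Load 1 — point force P=18 kN at a=12 m (b=L-a=8):
  M_1 = Pa(L-x)/L  [x>a] = 18·12·(20-15)/20 = 54 kN·m
Load 2 — applied couple M₀=20 kN·m at a=40/3 m (b=L-a=20/3):
  M_2 = M₀x/L - M₀  [x>a] = 20·15/20 - 20 = -5 kN·m
Load 3 — point force P=2 kN at a=20/3 m (b=L-a=40/3):
  M_3 = Pa(L-x)/L  [x>a] = 2·(20/3)·(20-15)/20 = 10/3 kN·m
Load 4 — applied couple M₀=-16 kN·m at a=8 m (b=L-a=12):
  M_4 = M₀x/L - M₀  [x>a] = (-16)·15/20 - (-16) = 4 kN·m
Superposition: M = Σ M_i = 169/3 kN·m ≈ 56.333333 kN·m

M(15) = 169/3 kN·m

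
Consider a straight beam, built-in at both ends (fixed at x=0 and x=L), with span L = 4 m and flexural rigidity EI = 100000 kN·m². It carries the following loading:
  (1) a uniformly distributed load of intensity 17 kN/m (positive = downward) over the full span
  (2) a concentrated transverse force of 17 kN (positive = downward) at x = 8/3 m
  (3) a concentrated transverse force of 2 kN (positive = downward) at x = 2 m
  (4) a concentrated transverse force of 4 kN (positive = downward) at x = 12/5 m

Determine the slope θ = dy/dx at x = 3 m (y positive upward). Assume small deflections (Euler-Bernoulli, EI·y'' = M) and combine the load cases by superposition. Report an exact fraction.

θ(3) = 15509/112500000 rad

Load 1 — uniform load w=17 kN/m over full span:
  θ_1 = -wx(L-x)(L-2x)/(12EI) = -17·3·(4-3)·(4-2·3)/(12·100000) = 17/200000 rad
Load 2 — point force P=17 kN at a=8/3 m (b=L-a=4/3):
  θ_2 = Pa²(L-x)(2bL-(3b+a)(L-x))/(2L³EI)  [x>a] = 17·(8/3)²·(4-3)·(2·(4/3)·4-(3·(4/3)+(8/3))·(4-3))/(2·4³·100000) = 17/450000 rad
Load 3 — point force P=2 kN at a=2 m (b=L-a=2):
  θ_3 = Pa²(L-x)(2bL-(3b+a)(L-x))/(2L³EI)  [x>a] = 2·2²·(4-3)·(2·2·4-(3·2+2)·(4-3))/(2·4³·100000) = 1/200000 rad
Load 4 — point force P=4 kN at a=12/5 m (b=L-a=8/5):
  θ_4 = Pa²(L-x)(2bL-(3b+a)(L-x))/(2L³EI)  [x>a] = 4·(12/5)²·(4-3)·(2·(8/5)·4-(3·(8/5)+(12/5))·(4-3))/(2·4³·100000) = 63/6250000 rad
Superposition: θ = Σ θ_i = 15509/112500000 rad ≈ 0.000138 rad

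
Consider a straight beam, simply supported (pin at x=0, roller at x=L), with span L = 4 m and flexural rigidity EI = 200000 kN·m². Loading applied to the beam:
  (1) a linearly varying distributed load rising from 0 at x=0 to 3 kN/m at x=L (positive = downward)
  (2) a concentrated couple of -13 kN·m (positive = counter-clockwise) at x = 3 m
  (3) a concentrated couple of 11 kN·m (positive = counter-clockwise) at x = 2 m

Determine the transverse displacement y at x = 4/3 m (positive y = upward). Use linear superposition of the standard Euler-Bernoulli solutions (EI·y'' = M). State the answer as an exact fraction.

Load 1 — triangular load w₀=3 kN/m (0→w₀ over full span):
  y_1 = -w₀x(7L⁴-10L²x²+3x⁴)/(360LEI) = -3·(4/3)·(7·4⁴-10·4²·(4/3)²+3·(4/3)⁴)/(360·4·200000) = -16/759375 m
Load 2 — applied couple M₀=-13 kN·m at a=3 m (b=L-a=1):
  y_2 = (M₀x³/(6L)+C₁x)/EI  [x≤a] with C₁=M₀(3b²-L²)/(6L)=169/24 = ((-13)·(4/3)³/(6·4)+(169/24)·(4/3))/200000 = 1313/32400000 m
Load 3 — applied couple M₀=11 kN·m at a=2 m (b=L-a=2):
  y_3 = (M₀x³/(6L)+C₁x)/EI  [x≤a] with C₁=M₀(3b²-L²)/(6L)=-11/6 = (11·(4/3)³/(6·4)+(-11/6)·(4/3))/200000 = -11/1620000 m
Superposition: y = Σ y_i = 1231/97200000 m ≈ 0.000013 m

y(4/3) = 1231/97200000 m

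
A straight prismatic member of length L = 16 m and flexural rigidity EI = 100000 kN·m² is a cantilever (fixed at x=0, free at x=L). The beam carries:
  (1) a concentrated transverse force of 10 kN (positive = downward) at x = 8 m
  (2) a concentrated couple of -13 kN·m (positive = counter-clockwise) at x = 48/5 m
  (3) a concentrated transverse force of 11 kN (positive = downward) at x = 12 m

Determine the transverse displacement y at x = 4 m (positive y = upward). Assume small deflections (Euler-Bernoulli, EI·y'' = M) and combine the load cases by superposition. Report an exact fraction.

y(4) = -197/12500 m

Load 1 — point force P=10 kN at a=8 m (b=L-a=8):
  y_1 = -Px²(3a-x)/(6EI)  [x≤a] = -10·4²·(3·8-4)/(6·100000) = -2/375 m
Load 2 — applied couple M₀=-13 kN·m at a=48/5 m (b=L-a=32/5):
  y_2 = M₀x²/(2EI)  [x≤a] = (-13)·4²/(2·100000) = -13/12500 m
Load 3 — point force P=11 kN at a=12 m (b=L-a=4):
  y_3 = -Px²(3a-x)/(6EI)  [x≤a] = -11·4²·(3·12-4)/(6·100000) = -88/9375 m
Superposition: y = Σ y_i = -197/12500 m ≈ -0.015760 m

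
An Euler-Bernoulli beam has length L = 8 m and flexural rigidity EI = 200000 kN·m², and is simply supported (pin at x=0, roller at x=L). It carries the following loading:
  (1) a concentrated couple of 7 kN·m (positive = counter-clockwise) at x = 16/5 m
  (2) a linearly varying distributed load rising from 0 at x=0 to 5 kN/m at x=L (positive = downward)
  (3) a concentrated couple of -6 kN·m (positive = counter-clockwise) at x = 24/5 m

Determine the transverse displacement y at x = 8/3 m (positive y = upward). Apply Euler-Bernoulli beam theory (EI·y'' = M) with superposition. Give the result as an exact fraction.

y(8/3) = -56323/113906250 m

Load 1 — applied couple M₀=7 kN·m at a=16/5 m (b=L-a=24/5):
  y_1 = (M₀x³/(6L)+C₁x)/EI  [x≤a] with C₁=M₀(3b²-L²)/(6L)=56/75 = (7·(8/3)³/(6·8)+(56/75)·(8/3))/200000 = 301/12656250 m
Load 2 — triangular load w₀=5 kN/m (0→w₀ over full span):
  y_2 = -w₀x(7L⁴-10L²x²+3x⁴)/(360LEI) = -5·(8/3)·(7·8⁴-10·8²·(8/3)²+3·(8/3)⁴)/(360·8·200000) = -256/455625 m
Load 3 — applied couple M₀=-6 kN·m at a=24/5 m (b=L-a=16/5):
  y_3 = (M₀x³/(6L)+C₁x)/EI  [x≤a] with C₁=M₀(3b²-L²)/(6L)=104/25 = ((-6)·(8/3)³/(6·8)+(104/25)·(8/3))/200000 = 92/2109375 m
Superposition: y = Σ y_i = -56323/113906250 m ≈ -0.000494 m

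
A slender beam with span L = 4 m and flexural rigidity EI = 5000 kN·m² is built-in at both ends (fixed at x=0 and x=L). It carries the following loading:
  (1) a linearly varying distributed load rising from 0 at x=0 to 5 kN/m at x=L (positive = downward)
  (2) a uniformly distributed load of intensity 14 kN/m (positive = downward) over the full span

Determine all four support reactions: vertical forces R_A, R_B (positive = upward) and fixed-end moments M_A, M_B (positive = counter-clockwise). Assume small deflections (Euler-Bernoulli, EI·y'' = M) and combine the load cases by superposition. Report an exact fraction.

Load 1 — triangular load w₀=5 kN/m (0→w₀ over full span):
  R_A = 3w₀L/20 = 3·5·4/20 = 3 kN
  M_A = w₀L²/30 = 5·4²/30 = 8/3 kN·m
  R_B = 7w₀L/20 = 7·5·4/20 = 7 kN
  M_B = -w₀L²/20 = -5·4²/20 = -4 kN·m
Load 2 — uniform load w=14 kN/m over full span:
  R_A = wL/2 = 14·4/2 = 28 kN
  M_A = wL²/12 = 14·4²/12 = 56/3 kN·m
  R_B = wL/2 = 14·4/2 = 28 kN
  M_B = -wL²/12 = -14·4²/12 = -56/3 kN·m
Superposition: R_A = 31 kN, M_A = 64/3 kN·m, R_B = 35 kN, M_B = -68/3 kN·m

R_A = 31 kN, M_A = 64/3 kN·m, R_B = 35 kN, M_B = -68/3 kN·m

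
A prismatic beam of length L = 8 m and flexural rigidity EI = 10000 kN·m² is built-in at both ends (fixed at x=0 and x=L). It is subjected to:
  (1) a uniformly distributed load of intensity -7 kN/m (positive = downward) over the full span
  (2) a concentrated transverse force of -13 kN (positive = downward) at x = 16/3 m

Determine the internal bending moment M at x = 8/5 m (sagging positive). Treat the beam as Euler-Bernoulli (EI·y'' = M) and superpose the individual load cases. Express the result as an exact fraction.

M(8/5) = 856/225 kN·m

Load 1 — uniform load w=-7 kN/m over full span:
  M_1 = wLx/2 - wL²/12 - wx²/2 = (-7)·8·(8/5)/2 - (-7)·8²/12 - (-7)·(8/5)²/2 = 112/75 kN·m
Load 2 — point force P=-13 kN at a=16/3 m (b=L-a=8/3):
  M_2 = Pb²(3a+b)x/L³ - Pab²/L²  [x≤a] = (-13)·(8/3)²·(3·(16/3)+(8/3))·(8/5)/8³ - (-13)·(16/3)·(8/3)²/8² = 104/45 kN·m
Superposition: M = Σ M_i = 856/225 kN·m ≈ 3.804444 kN·m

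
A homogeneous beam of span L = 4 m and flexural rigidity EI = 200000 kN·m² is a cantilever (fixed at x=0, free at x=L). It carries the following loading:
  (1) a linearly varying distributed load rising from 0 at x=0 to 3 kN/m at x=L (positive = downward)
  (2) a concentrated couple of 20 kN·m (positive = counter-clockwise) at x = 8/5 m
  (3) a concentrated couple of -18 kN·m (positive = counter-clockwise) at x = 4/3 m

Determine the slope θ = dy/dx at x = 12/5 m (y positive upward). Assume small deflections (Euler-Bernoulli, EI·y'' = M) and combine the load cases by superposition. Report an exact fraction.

θ(12/5) = -553/7812500 rad

Load 1 — triangular load w₀=3 kN/m (0→w₀ over full span):
  θ_1 = (w₀Lx²/4-w₀L²x/3-w₀x⁴/(24L))/EI = (3·4·(12/5)²/4-3·4²·(12/5)/3-3·(12/5)⁴/(24·4))/200000 = -1731/15625000 rad
Load 2 — applied couple M₀=20 kN·m at a=8/5 m (b=L-a=12/5):
  θ_2 = M₀a/EI  [x>a] = 20·(8/5)/200000 = 1/6250 rad
Load 3 — applied couple M₀=-18 kN·m at a=4/3 m (b=L-a=8/3):
  θ_3 = M₀a/EI  [x>a] = (-18)·(4/3)/200000 = -3/25000 rad
Superposition: θ = Σ θ_i = -553/7812500 rad ≈ -0.000071 rad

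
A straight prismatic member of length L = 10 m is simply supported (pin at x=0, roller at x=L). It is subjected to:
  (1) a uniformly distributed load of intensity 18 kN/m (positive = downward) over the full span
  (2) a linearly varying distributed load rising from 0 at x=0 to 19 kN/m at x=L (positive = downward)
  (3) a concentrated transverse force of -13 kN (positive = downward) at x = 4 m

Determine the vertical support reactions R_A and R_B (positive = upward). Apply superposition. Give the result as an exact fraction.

R_A = 1708/15 kN, R_B = 2222/15 kN

Load 1 — uniform load w=18 kN/m over full span:
  R_A = wL/2 = 18·10/2 = 90 kN
  R_B = wL/2 = 18·10/2 = 90 kN
Load 2 — triangular load w₀=19 kN/m (0→w₀ over full span):
  R_A = w₀L/6 = 19·10/6 = 95/3 kN
  R_B = w₀L/3 = 19·10/3 = 190/3 kN
Load 3 — point force P=-13 kN at a=4 m (b=L-a=6):
  R_A = Pb/L = (-13)·6/10 = -39/5 kN
  R_B = Pa/L = (-13)·4/10 = -26/5 kN
Superposition: R_A = 1708/15 kN, R_B = 2222/15 kN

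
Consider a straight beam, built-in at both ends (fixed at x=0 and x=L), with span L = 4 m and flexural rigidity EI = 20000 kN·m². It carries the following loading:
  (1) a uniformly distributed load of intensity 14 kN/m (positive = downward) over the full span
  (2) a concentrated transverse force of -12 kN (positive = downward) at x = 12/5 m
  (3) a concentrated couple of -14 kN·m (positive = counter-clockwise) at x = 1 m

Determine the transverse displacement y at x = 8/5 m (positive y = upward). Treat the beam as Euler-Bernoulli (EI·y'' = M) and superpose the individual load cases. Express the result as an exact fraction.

y(8/5) = -142421/312500000 m

Load 1 — uniform load w=14 kN/m over full span:
  y_1 = -wx²(L-x)²/(24EI) = -14·(8/5)²·(4-(8/5))²/(24·20000) = -168/390625 m
Load 2 — point force P=-12 kN at a=12/5 m (b=L-a=8/5):
  y_2 = -Pb²x²(3aL-(3a+b)x)/(6L³EI)  [x≤a] = -(-12)·(8/5)²·(8/5)²·(3·(12/5)·4-(3·(12/5)+(8/5))·(8/5))/(6·4³·20000) = 1472/9765625 m
Load 3 — applied couple M₀=-14 kN·m at a=1 m (b=L-a=3):
  y_3 = (R_Ax³/6 - M_Ax²/2 - M₀(x-a)²/2)/EI  [x>a] with R_A=-63/16, M_A=21/8 = ((-63/16)·(8/5)³/6 - (21/8)·(8/5)²/2 - (-14)·((8/5)-1)²/2)/20000 = -441/2500000 m
Superposition: y = Σ y_i = -142421/312500000 m ≈ -0.000456 m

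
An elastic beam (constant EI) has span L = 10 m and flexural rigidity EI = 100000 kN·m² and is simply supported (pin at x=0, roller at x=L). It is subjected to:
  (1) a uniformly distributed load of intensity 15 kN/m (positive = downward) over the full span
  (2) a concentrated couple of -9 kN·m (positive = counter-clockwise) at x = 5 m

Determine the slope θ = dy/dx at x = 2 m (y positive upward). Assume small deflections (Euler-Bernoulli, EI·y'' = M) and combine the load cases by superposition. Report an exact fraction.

θ(2) = -9861/2000000 rad

Load 1 — uniform load w=15 kN/m over full span:
  θ_1 = -w(L³-6Lx²+4x³)/(24EI) = -15·(10³-6·10·2²+4·2³)/(24·100000) = -99/20000 rad
Load 2 — applied couple M₀=-9 kN·m at a=5 m (b=L-a=5):
  θ_2 = (M₀x²/(2L)+C₁)/EI  [x≤a] with C₁=M₀(3b²-L²)/(6L)=15/4 = ((-9)·2²/(2·10)+(15/4))/100000 = 39/2000000 rad
Superposition: θ = Σ θ_i = -9861/2000000 rad ≈ -0.004930 rad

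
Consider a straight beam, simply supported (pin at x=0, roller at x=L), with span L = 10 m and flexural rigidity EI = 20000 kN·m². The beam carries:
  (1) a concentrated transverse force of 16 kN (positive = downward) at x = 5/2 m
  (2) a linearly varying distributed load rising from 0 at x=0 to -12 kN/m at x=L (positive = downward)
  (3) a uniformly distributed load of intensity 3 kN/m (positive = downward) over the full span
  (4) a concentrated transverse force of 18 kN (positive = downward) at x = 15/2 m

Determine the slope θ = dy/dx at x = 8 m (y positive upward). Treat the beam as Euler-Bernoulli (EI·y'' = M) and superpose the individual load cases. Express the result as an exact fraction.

Load 1 — point force P=16 kN at a=5/2 m (b=L-a=15/2):
  θ_1 = -Pa(2L²-6Lx+3x²+a²)/(6LEI)  [x>a] = -16·(5/2)·(2·10²-6·10·8+3·8²+(5/2)²)/(6·10·20000) = 109/40000 rad
Load 2 — triangular load w₀=-12 kN/m (0→w₀ over full span):
  θ_2 = -w₀(7L⁴-30L²x²+15x⁴)/(360LEI) = -(-12)·(7·10⁴-30·10²·8²+15·8⁴)/(360·10·20000) = -757/75000 rad
Load 3 — uniform load w=3 kN/m over full span:
  θ_3 = -w(L³-6Lx²+4x³)/(24EI) = -3·(10³-6·10·8²+4·8³)/(24·20000) = 99/20000 rad
Load 4 — point force P=18 kN at a=15/2 m (b=L-a=5/2):
  θ_4 = -Pa(2L²-6Lx+3x²+a²)/(6LEI)  [x>a] = -18·(15/2)·(2·10²-6·10·8+3·8²+(15/2)²)/(6·10·20000) = 1143/320000 rad
Superposition: θ = Σ θ_i = 5537/4800000 rad ≈ 0.001154 rad

θ(8) = 5537/4800000 rad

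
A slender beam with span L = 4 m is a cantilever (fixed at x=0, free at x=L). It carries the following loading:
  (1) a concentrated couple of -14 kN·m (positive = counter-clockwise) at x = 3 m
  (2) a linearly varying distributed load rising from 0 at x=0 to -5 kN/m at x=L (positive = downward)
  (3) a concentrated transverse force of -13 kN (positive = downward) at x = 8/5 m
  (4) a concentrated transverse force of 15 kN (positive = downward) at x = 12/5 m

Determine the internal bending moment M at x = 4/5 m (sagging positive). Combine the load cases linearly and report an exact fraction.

M(4/5) = -662/75 kN·m

Load 1 — applied couple M₀=-14 kN·m at a=3 m (b=L-a=1):
  M_1 = M₀  [x≤a] = (-14) = -14 kN·m
Load 2 — triangular load w₀=-5 kN/m (0→w₀ over full span):
  M_2 = w₀Lx/2 - w₀L²/3 - w₀x³/(6L) = (-5)·4·(4/5)/2 - (-5)·4²/3 - (-5)·(4/5)³/(6·4) = 1408/75 kN·m
Load 3 — point force P=-13 kN at a=8/5 m (b=L-a=12/5):
  M_3 = -P(a-x)  [x≤a] = -(-13)·((8/5)-(4/5)) = 52/5 kN·m
Load 4 — point force P=15 kN at a=12/5 m (b=L-a=8/5):
  M_4 = -P(a-x)  [x≤a] = -15·((12/5)-(4/5)) = -24 kN·m
Superposition: M = Σ M_i = -662/75 kN·m ≈ -8.826667 kN·m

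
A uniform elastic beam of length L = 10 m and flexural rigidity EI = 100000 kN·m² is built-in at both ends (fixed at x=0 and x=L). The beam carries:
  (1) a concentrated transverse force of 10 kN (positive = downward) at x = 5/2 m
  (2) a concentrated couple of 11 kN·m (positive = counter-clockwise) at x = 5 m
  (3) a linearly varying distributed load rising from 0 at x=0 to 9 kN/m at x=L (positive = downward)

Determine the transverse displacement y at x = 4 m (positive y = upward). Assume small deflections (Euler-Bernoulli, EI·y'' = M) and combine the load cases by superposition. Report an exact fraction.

Load 1 — point force P=10 kN at a=5/2 m (b=L-a=15/2):
  y_1 = -Pa²(L-x)²(3bL-(3b+a)(L-x))/(6L³EI)  [x>a] = -10·(5/2)²·(10-4)²·(3·(15/2)·10-(3·(15/2)+(5/2))·(10-4))/(6·10³·100000) = -9/32000 m
Load 2 — applied couple M₀=11 kN·m at a=5 m (b=L-a=5):
  y_2 = (R_Ax³/6 - M_Ax²/2)/EI  [x≤a] with R_A=33/20, M_A=11/4 = ((33/20)·4³/6 - (11/4)·4²/2)/100000 = -11/250000 m
Load 3 — triangular load w₀=9 kN/m (0→w₀ over full span):
  y_3 = -w₀x²(L-x)²(x+2L)/(120LEI) = -9·4²·(10-4)²·(4+2·10)/(120·10·100000) = -81/78125 m
Superposition: y = Σ y_i = -27241/20000000 m ≈ -0.001362 m

y(4) = -27241/20000000 m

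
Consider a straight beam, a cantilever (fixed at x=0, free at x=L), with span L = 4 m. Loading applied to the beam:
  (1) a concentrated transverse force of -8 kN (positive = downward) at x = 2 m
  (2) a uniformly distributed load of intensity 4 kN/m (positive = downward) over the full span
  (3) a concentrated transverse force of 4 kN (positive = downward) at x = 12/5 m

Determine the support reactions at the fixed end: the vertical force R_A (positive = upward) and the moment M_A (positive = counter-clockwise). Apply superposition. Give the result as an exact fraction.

Load 1 — point force P=-8 kN at a=2 m (b=L-a=2):
  R_A = P = (-8) = -8 kN
  M_A = Pa = (-8)·2 = -16 kN·m
Load 2 — uniform load w=4 kN/m over full span:
  R_A = wL = 4·4 = 16 kN
  M_A = wL²/2 = 4·4²/2 = 32 kN·m
Load 3 — point force P=4 kN at a=12/5 m (b=L-a=8/5):
  R_A = P = 4 kN
  M_A = Pa = 4·(12/5) = 48/5 kN·m
Superposition: R_A = 12 kN, M_A = 128/5 kN·m

R_A = 12 kN, M_A = 128/5 kN·m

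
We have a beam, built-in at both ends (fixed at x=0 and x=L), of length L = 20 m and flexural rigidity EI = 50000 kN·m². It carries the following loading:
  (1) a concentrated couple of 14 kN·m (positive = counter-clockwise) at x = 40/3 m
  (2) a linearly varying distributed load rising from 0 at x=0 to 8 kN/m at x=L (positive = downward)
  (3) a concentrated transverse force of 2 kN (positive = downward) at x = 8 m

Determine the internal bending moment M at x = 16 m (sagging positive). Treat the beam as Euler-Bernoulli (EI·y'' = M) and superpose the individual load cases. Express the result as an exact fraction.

M(16) = -184/375 kN·m

Load 1 — applied couple M₀=14 kN·m at a=40/3 m (b=L-a=20/3):
  M_1 = R_Ax - M_A - M₀  [x>a] with R_A=14/15, M_A=14/3 = (14/15)·16 - (14/3) - 14 = -56/15 kN·m
Load 2 — triangular load w₀=8 kN/m (0→w₀ over full span):
  M_2 = 3w₀Lx/20 - w₀L²/30 - w₀x³/(6L) = 3·8·20·16/20 - 8·20²/30 - 8·16³/(6·20) = 64/15 kN·m
Load 3 — point force P=2 kN at a=8 m (b=L-a=12):
  M_3 = Pa²(a+3b)(L-x)/L³ - Pa²b/L²  [x>a] = 2·8²·(8+3·12)·(20-16)/20³ - 2·8²·12/20² = -128/125 kN·m
Superposition: M = Σ M_i = -184/375 kN·m ≈ -0.490667 kN·m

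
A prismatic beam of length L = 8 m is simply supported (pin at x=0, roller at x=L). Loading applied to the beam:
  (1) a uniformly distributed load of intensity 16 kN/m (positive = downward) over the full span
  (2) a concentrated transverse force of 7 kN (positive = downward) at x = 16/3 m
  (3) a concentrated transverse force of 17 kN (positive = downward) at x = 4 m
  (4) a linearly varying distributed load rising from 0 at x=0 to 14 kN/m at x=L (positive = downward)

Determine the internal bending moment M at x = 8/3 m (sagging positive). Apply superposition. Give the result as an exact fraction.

M(8/3) = 15140/81 kN·m

Load 1 — uniform load w=16 kN/m over full span:
  M_1 = wx(L-x)/2 = 16·(8/3)·(8-(8/3))/2 = 1024/9 kN·m
Load 2 — point force P=7 kN at a=16/3 m (b=L-a=8/3):
  M_2 = Pbx/L  [x≤a] = 7·(8/3)·(8/3)/8 = 56/9 kN·m
Load 3 — point force P=17 kN at a=4 m (b=L-a=4):
  M_3 = Pbx/L  [x≤a] = 17·4·(8/3)/8 = 68/3 kN·m
Load 4 — triangular load w₀=14 kN/m (0→w₀ over full span):
  M_4 = w₀Lx/6 - w₀x³/(6L) = 14·8·(8/3)/6 - 14·(8/3)³/(6·8) = 3584/81 kN·m
Superposition: M = Σ M_i = 15140/81 kN·m ≈ 186.913580 kN·m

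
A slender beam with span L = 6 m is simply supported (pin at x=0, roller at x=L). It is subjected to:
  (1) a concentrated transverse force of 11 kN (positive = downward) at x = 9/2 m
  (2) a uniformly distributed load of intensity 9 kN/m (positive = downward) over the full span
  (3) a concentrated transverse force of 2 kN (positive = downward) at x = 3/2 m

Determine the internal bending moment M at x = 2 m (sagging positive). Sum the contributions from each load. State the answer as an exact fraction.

Load 1 — point force P=11 kN at a=9/2 m (b=L-a=3/2):
  M_1 = Pbx/L  [x≤a] = 11·(3/2)·2/6 = 11/2 kN·m
Load 2 — uniform load w=9 kN/m over full span:
  M_2 = wx(L-x)/2 = 9·2·(6-2)/2 = 36 kN·m
Load 3 — point force P=2 kN at a=3/2 m (b=L-a=9/2):
  M_3 = Pa(L-x)/L  [x>a] = 2·(3/2)·(6-2)/6 = 2 kN·m
Superposition: M = Σ M_i = 87/2 kN·m ≈ 43.500000 kN·m

M(2) = 87/2 kN·m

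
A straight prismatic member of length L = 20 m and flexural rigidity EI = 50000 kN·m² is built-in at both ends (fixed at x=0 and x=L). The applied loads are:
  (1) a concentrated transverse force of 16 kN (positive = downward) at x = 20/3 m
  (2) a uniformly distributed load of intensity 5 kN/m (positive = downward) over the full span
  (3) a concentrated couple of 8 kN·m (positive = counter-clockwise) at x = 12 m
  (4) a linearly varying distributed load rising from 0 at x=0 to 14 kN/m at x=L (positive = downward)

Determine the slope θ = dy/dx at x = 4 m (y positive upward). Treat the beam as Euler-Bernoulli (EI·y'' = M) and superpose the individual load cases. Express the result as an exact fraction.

Load 1 — point force P=16 kN at a=20/3 m (b=L-a=40/3):
  θ_1 = -Pb²x(2aL-(3a+b)x)/(2L³EI)  [x≤a] = -16·(40/3)²·4·(2·(20/3)·20-(3·(20/3)+(40/3))·4)/(2·20³·50000) = -32/16875 rad
Load 2 — uniform load w=5 kN/m over full span:
  θ_2 = -wx(L-x)(L-2x)/(12EI) = -5·4·(20-4)·(20-2·4)/(12·50000) = -4/625 rad
Load 3 — applied couple M₀=8 kN·m at a=12 m (b=L-a=8):
  θ_3 = (R_Ax²/2 - M_Ax)/EI  [x≤a] with R_A=72/125, M_A=64/25 = ((72/125)·4²/2 - (64/25)·4)/50000 = -44/390625 rad
Load 4 — triangular load w₀=14 kN/m (0→w₀ over full span):
  θ_4 = -w₀(2x(L-x)(L-2x)(x+2L)+x²(L-x)²)/(120LEI) = -14·(2·4·(20-4)·(20-2·4)·(4+2·20)+4²·(20-4)²)/(120·20·50000) = -392/46875 rad
Superposition: θ = Σ θ_i = -176888/10546875 rad ≈ -0.016772 rad

θ(4) = -176888/10546875 rad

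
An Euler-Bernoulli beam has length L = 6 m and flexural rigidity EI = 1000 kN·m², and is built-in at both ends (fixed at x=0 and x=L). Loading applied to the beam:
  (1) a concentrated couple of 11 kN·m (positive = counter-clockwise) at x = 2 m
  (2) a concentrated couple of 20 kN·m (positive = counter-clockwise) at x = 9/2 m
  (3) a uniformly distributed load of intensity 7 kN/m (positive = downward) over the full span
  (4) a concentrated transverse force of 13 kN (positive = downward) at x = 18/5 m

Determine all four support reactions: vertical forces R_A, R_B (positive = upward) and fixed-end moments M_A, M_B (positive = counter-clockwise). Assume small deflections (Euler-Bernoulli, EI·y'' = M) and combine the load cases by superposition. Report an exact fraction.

Load 1 — applied couple M₀=11 kN·m at a=2 m (b=L-a=4):
  R_A = 6M₀ab/L³ = 6·11·2·4/6³ = 22/9 kN
  M_A = M₀b(2a-b)/L² = 11·4·(2·2-4)/6² = 0 kN·m
  R_B = -6M₀ab/L³ = -6·11·2·4/6³ = -22/9 kN
  M_B = M₀a(2b-a)/L² = 11·2·(2·4-2)/6² = 11/3 kN·m
Load 2 — applied couple M₀=20 kN·m at a=9/2 m (b=L-a=3/2):
  R_A = 6M₀ab/L³ = 6·20·(9/2)·(3/2)/6³ = 15/4 kN
  M_A = M₀b(2a-b)/L² = 20·(3/2)·(2·(9/2)-(3/2))/6² = 25/4 kN·m
  R_B = -6M₀ab/L³ = -6·20·(9/2)·(3/2)/6³ = -15/4 kN
  M_B = M₀a(2b-a)/L² = 20·(9/2)·(2·(3/2)-(9/2))/6² = -15/4 kN·m
Load 3 — uniform load w=7 kN/m over full span:
  R_A = wL/2 = 7·6/2 = 21 kN
  M_A = wL²/12 = 7·6²/12 = 21 kN·m
  R_B = wL/2 = 7·6/2 = 21 kN
  M_B = -wL²/12 = -7·6²/12 = -21 kN·m
Load 4 — point force P=13 kN at a=18/5 m (b=L-a=12/5):
  R_A = Pb²(3a+b)/L³ = 13·(12/5)²·(3·(18/5)+(12/5))/6³ = 572/125 kN
  M_A = Pab²/L² = 13·(18/5)·(12/5)²/6² = 936/125 kN·m
  R_B = Pa²(a+3b)/L³ = 13·(18/5)²·((18/5)+3·(12/5))/6³ = 1053/125 kN
  M_B = -Pa²b/L² = -13·(18/5)²·(12/5)/6² = -1404/125 kN·m
Superposition: R_A = 142967/4500 kN, M_A = 17369/500 kN·m, R_B = 104533/4500 kN, M_B = -48473/1500 kN·m

R_A = 142967/4500 kN, M_A = 17369/500 kN·m, R_B = 104533/4500 kN, M_B = -48473/1500 kN·m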